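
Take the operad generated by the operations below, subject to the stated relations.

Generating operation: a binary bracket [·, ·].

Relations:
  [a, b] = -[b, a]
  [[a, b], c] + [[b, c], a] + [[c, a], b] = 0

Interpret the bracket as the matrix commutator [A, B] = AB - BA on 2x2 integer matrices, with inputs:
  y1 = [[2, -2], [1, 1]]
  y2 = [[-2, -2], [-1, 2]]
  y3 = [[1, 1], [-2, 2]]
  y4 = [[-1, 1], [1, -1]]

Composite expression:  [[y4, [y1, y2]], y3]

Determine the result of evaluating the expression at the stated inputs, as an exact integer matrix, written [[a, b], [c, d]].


[y1, y2] = [[4, -10], [-3, -4]]
[y4, [y1, y2]] = [[7, -8], [8, -7]]
[[y4, [y1, y2]], y3] = [[8, 6], [20, -8]]

[[8, 6], [20, -8]]


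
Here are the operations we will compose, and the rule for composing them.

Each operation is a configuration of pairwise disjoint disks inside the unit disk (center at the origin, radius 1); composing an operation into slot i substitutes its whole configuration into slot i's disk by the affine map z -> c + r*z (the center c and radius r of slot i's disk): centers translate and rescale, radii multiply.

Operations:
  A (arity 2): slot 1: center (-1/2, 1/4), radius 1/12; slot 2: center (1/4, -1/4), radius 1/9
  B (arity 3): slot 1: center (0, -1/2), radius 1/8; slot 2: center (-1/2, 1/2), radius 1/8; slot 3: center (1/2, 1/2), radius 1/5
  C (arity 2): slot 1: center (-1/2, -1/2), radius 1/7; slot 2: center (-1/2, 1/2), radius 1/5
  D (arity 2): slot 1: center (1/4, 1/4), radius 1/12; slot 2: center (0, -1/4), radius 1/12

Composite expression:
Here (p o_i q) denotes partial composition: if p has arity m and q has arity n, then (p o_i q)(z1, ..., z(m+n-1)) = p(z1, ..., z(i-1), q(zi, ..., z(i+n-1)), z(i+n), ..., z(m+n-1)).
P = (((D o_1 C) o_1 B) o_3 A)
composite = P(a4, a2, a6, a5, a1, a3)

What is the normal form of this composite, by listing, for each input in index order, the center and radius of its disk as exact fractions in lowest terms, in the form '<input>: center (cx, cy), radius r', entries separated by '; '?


a1: center (5/24, 7/24), radius 1/60; a2: center (17/84, 3/14), radius 1/672; a3: center (0, -1/4), radius 1/12; a4: center (5/24, 17/84), radius 1/672; a5: center (361/1680, 359/1680), radius 1/3780; a6: center (179/840, 361/1680), radius 1/5040

Only the slot chain above each a matters under D; compose those maps.
input a4: composing its 3 substitution steps yields center (5/24, 17/84), radius 1/672
input a2: composing its 3 substitution steps yields center (17/84, 3/14), radius 1/672
input a6: composing its 4 substitution steps yields center (179/840, 361/1680), radius 1/5040
input a5: composing its 4 substitution steps yields center (361/1680, 359/1680), radius 1/3780
input a1: composing its 2 substitution steps yields center (5/24, 7/24), radius 1/60
input a3: composing its 1 substitution step yields center (0, -1/4), radius 1/12


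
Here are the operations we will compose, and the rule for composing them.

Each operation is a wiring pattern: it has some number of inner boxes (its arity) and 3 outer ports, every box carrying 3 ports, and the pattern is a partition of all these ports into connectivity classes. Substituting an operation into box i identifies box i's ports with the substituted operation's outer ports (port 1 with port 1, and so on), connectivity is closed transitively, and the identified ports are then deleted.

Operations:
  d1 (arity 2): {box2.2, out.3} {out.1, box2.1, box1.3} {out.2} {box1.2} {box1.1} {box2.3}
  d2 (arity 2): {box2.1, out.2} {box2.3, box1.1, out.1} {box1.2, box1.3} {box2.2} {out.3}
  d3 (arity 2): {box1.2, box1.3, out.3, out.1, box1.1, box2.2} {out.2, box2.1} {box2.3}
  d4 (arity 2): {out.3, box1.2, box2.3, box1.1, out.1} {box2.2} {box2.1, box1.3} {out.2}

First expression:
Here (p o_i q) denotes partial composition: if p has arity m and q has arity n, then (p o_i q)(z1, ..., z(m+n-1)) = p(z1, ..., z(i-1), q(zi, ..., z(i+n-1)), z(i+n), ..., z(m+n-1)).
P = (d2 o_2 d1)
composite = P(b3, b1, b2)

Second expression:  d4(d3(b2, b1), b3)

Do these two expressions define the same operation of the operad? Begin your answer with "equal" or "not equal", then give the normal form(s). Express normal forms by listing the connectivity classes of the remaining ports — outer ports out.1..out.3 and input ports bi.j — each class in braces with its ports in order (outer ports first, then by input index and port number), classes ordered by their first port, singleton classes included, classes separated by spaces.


The first expression, normalized: {out.1, b2.2, b3.1} {out.2, b1.3, b2.1} {out.3} {b1.1} {b1.2} {b2.3} {b3.2, b3.3}
The second expression, normalized: {out.1, out.3, b1.1, b1.2, b2.1, b2.2, b2.3, b3.1, b3.3} {out.2} {b1.3} {b3.2}
No match — not equal.

not equal; first: {out.1, b2.2, b3.1} {out.2, b1.3, b2.1} {out.3} {b1.1} {b1.2} {b2.3} {b3.2, b3.3}; second: {out.1, out.3, b1.1, b1.2, b2.1, b2.2, b2.3, b3.1, b3.3} {out.2} {b1.3} {b3.2}


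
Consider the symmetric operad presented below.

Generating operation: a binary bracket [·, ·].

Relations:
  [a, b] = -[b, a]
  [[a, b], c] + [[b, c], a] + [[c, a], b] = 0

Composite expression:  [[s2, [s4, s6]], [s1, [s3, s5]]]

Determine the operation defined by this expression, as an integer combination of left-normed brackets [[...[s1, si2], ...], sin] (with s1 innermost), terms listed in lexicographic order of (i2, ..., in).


-[[[[[s1, s3], s5], s2], s4], s6] + [[[[[s1, s3], s5], s2], s6], s4] + [[[[[s1, s3], s5], s4], s6], s2] - [[[[[s1, s3], s5], s6], s4], s2] + [[[[[s1, s5], s3], s2], s4], s6] - [[[[[s1, s5], s3], s2], s6], s4] - [[[[[s1, s5], s3], s4], s6], s2] + [[[[[s1, s5], s3], s6], s4], s2]


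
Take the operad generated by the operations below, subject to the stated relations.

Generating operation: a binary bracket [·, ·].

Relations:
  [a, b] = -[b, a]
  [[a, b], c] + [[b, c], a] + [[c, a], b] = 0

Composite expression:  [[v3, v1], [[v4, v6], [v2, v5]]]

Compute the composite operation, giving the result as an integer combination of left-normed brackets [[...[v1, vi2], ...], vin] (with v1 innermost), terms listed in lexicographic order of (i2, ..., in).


[[[[[v1, v3], v2], v5], v4], v6] - [[[[[v1, v3], v2], v5], v6], v4] - [[[[[v1, v3], v4], v6], v2], v5] + [[[[[v1, v3], v4], v6], v5], v2] - [[[[[v1, v3], v5], v2], v4], v6] + [[[[[v1, v3], v5], v2], v6], v4] + [[[[[v1, v3], v6], v4], v2], v5] - [[[[[v1, v3], v6], v4], v5], v2]

Skip Jacobi rewriting: expand, keep v1-initial words, read off terms.
Composite bracket: [[v3, v1], [[v4, v6], [v2, v5]]]
Under [a, b] = ab - ba we get 32 signed associative words (2^5 = 32).
The v1-initial words carry the normal form:
  word v1v3v2v5v4v6 has sign +1, contributing +[[[[[v1, v3], v2], v5], v4], v6]
  word v1v3v2v5v6v4 has sign -1, contributing -[[[[[v1, v3], v2], v5], v6], v4]
  word v1v3v4v6v2v5 has sign -1, contributing -[[[[[v1, v3], v4], v6], v2], v5]
  word v1v3v4v6v5v2 has sign +1, contributing +[[[[[v1, v3], v4], v6], v5], v2]
  word v1v3v5v2v4v6 has sign -1, contributing -[[[[[v1, v3], v5], v2], v4], v6]
  word v1v3v5v2v6v4 has sign +1, contributing +[[[[[v1, v3], v5], v2], v6], v4]
  word v1v3v6v4v2v5 has sign +1, contributing +[[[[[v1, v3], v6], v4], v2], v5]
  word v1v3v6v4v5v2 has sign -1, contributing -[[[[[v1, v3], v6], v4], v5], v2]


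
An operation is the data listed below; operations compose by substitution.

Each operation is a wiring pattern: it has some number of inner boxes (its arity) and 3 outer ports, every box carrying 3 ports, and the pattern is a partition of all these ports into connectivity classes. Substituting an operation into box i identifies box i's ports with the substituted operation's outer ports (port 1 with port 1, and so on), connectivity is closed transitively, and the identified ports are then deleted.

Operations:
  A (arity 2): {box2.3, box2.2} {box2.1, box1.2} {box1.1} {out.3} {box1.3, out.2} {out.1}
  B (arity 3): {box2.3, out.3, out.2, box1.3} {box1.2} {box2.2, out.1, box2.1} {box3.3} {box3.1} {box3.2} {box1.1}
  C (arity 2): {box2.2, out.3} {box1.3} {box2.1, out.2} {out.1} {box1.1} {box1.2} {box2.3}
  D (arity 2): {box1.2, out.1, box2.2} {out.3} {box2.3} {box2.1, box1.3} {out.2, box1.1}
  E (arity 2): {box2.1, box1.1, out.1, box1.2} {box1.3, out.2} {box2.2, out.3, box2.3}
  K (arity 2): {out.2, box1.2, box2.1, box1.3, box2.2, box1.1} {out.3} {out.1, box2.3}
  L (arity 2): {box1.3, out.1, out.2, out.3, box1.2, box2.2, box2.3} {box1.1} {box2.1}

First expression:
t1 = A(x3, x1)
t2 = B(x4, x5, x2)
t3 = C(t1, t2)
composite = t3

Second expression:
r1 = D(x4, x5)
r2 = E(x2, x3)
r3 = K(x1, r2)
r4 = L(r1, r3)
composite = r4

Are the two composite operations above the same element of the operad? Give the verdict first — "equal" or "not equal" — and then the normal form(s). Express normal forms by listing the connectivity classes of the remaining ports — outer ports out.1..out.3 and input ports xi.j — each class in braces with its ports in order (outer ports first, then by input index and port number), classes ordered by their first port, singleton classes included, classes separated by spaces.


Reducing the first expression gives {out.1} {out.2, x5.1, x5.2} {out.3, x4.3, x5.3} {x1.1, x3.2} {x1.2, x1.3} {x2.1} {x2.2} {x2.3} {x3.1} {x3.3} {x4.1} {x4.2}
Reducing the second expression gives {out.1, out.2, out.3, x1.1, x1.2, x1.3, x2.1, x2.2, x2.3, x3.1, x4.1} {x3.2, x3.3} {x4.2, x5.2} {x4.3, x5.1} {x5.3}
The normal forms differ: not equal.

not equal — first {out.1} {out.2, x5.1, x5.2} {out.3, x4.3, x5.3} {x1.1, x3.2} {x1.2, x1.3} {x2.1} {x2.2} {x2.3} {x3.1} {x3.3} {x4.1} {x4.2}, second {out.1, out.2, out.3, x1.1, x1.2, x1.3, x2.1, x2.2, x2.3, x3.1, x4.1} {x3.2, x3.3} {x4.2, x5.2} {x4.3, x5.1} {x5.3}


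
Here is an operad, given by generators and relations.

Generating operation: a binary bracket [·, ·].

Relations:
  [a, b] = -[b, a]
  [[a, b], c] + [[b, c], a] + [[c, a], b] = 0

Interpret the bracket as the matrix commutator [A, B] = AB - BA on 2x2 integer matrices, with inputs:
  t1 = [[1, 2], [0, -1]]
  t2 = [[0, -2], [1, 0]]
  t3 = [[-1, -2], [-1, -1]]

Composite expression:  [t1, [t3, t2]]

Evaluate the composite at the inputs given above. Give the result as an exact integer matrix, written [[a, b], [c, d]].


[t3, t2] = [[-4, 0], [0, 4]]
[t1, [t3, t2]] = [[0, 16], [0, 0]]

[[0, 16], [0, 0]]


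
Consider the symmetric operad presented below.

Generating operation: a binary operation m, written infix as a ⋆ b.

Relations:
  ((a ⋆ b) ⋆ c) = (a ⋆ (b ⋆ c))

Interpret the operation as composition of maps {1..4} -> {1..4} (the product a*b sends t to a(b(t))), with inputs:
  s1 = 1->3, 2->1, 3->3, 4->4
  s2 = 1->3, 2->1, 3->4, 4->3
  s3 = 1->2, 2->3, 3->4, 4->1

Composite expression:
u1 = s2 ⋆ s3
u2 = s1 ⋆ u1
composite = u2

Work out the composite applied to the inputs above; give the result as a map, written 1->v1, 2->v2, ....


1->3, 2->4, 3->3, 4->3

(s2 ⋆ s3) = 1->1, 2->4, 3->3, 4->3
(s1 ⋆ (s2 ⋆ s3)) = 1->3, 2->4, 3->3, 4->3


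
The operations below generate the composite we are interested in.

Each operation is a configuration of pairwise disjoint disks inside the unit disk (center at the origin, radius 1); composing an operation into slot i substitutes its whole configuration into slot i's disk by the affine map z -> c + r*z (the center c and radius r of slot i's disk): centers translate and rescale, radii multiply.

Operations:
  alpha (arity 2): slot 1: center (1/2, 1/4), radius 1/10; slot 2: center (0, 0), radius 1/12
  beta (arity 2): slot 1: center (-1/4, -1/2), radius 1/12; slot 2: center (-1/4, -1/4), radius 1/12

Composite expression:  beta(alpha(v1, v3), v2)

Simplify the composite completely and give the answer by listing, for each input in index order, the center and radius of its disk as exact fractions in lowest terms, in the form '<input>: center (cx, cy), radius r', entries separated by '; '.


v1: center (-5/24, -23/48), radius 1/120; v2: center (-1/4, -1/4), radius 1/12; v3: center (-1/4, -1/2), radius 1/144


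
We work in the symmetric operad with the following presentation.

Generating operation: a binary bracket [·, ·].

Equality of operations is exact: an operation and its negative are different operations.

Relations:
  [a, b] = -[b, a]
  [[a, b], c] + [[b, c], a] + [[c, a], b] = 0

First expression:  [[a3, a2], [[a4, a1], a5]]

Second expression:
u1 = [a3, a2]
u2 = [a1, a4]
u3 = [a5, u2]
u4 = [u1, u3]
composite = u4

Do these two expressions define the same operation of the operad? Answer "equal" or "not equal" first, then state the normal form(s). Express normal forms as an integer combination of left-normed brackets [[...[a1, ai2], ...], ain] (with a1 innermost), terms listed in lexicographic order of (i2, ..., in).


equal — both sides give -[[[[a1, a4], a5], a2], a3] + [[[[a1, a4], a5], a3], a2]

Normal form of the first expression: -[[[[a1, a4], a5], a2], a3] + [[[[a1, a4], a5], a3], a2]
Normal form of the second expression: -[[[[a1, a4], a5], a2], a3] + [[[[a1, a4], a5], a3], a2]
Identical normal forms: equal.


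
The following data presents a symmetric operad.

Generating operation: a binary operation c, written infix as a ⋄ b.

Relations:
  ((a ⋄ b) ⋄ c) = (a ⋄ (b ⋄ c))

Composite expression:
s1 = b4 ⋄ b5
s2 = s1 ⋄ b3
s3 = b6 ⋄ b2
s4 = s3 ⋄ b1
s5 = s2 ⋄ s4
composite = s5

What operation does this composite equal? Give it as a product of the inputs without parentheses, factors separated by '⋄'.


Key point: c is associative — brackets drop, the b-order remains.
(b4 ⋄ b5) linearizes to b4 ⋄ b5
((b4 ⋄ b5) ⋄ b3) linearizes to b4 ⋄ b5 ⋄ b3
(b6 ⋄ b2) linearizes to b6 ⋄ b2
((b6 ⋄ b2) ⋄ b1) linearizes to b6 ⋄ b2 ⋄ b1
(((b4 ⋄ b5) ⋄ b3) ⋄ ((b6 ⋄ b2) ⋄ b1)) linearizes to b4 ⋄ b5 ⋄ b3 ⋄ b6 ⋄ b2 ⋄ b1

b4 ⋄ b5 ⋄ b3 ⋄ b6 ⋄ b2 ⋄ b1


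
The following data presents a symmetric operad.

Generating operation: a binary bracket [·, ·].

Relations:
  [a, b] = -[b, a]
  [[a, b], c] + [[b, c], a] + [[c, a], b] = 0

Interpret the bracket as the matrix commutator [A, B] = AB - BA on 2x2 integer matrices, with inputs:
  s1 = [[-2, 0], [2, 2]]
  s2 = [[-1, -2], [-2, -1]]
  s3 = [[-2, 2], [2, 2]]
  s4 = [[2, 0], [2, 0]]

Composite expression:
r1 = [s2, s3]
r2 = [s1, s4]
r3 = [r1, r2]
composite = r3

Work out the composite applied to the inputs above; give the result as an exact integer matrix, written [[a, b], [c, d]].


[s2, s3] = [[0, -8], [8, 0]]
[s1, s4] = [[0, 0], [12, 0]]
[[s2, s3], [s1, s4]] = [[-96, 0], [0, 96]]

[[-96, 0], [0, 96]]


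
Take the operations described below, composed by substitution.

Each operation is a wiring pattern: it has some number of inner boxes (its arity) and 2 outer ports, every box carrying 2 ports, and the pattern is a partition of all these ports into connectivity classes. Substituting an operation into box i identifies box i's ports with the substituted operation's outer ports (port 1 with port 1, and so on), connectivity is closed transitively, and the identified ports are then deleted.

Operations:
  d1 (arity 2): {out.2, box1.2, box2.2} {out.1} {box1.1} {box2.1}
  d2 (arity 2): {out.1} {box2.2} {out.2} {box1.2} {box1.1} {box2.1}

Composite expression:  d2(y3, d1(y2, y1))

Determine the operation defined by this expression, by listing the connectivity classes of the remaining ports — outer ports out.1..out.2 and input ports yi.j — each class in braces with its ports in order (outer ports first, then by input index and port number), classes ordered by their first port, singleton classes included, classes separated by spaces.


{out.1} {out.2} {y1.1} {y1.2, y2.2} {y2.1} {y3.1} {y3.2}

Treat the ports identified at d2 as solder joints: merge, then drop.
d1 over (y2, y1) gives {out.1} {out.2, y1.2, y2.2} {y1.1} {y2.1}, out.j being that stage's outer ports
d2 over (y3, y2, y1) gives {out.1} {out.2} {y1.1} {y1.2, y2.2} {y2.1} {y3.1} {y3.2}, out.j being that stage's outer ports


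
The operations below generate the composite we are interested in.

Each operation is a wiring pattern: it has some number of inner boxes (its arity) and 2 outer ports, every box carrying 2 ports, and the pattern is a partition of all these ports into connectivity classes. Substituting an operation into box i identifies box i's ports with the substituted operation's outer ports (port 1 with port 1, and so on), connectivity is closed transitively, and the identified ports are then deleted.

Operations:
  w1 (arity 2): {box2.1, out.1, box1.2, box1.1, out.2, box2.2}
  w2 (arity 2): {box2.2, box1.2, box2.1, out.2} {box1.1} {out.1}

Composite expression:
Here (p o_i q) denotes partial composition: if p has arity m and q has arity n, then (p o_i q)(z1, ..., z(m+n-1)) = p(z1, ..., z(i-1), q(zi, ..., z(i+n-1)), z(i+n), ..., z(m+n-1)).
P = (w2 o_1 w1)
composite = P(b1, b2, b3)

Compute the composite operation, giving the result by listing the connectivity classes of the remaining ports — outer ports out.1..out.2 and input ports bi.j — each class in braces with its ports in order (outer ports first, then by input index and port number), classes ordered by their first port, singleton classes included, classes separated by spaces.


{out.1} {out.2, b1.1, b1.2, b2.1, b2.2, b3.1, b3.2}

Substituting into w2 glues patterns; closure does the rest.
w1 over (b1, b2) gives {out.1, out.2, b1.1, b1.2, b2.1, b2.2}, out.j being that stage's outer ports
w2 over (b1, b2, b3) gives {out.1} {out.2, b1.1, b1.2, b2.1, b2.2, b3.1, b3.2}, out.j being that stage's outer ports


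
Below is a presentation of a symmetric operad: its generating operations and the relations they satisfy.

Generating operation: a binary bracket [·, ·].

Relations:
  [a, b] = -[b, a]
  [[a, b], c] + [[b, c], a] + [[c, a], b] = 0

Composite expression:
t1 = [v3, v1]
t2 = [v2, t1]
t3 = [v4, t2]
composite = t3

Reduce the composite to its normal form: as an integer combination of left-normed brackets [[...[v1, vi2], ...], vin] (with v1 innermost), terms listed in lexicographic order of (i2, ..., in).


-[[[v1, v3], v2], v4]

Antisymmetry and Jacobi reduce to v1-anchored left-normed brackets.
Composite bracket: [v4, [v2, [v3, v1]]]
Full expansion: 8 signed words from ab - ba (2^3 = 8).
Only words starting with v1 matter:
  v1v3v2v4 appears with sign -1, giving the term -[[[v1, v3], v2], v4]


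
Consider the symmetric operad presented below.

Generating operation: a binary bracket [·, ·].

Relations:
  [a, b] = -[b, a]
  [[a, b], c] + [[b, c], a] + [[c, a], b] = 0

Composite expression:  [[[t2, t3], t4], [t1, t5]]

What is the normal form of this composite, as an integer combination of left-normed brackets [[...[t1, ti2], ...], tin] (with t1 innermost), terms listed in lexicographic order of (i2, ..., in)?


-[[[[t1, t5], t2], t3], t4] + [[[[t1, t5], t3], t2], t4] + [[[[t1, t5], t4], t2], t3] - [[[[t1, t5], t4], t3], t2]

Skip Jacobi rewriting: expand, keep t1-initial words, read off terms.
Composite bracket: [[[t2, t3], t4], [t1, t5]]
Under [a, b] = ab - ba we get 16 signed associative words (2^4 = 16).
Keep just the words that open with t1:
  word t1t5t2t3t4 has sign -1, contributing -[[[[t1, t5], t2], t3], t4]
  word t1t5t3t2t4 has sign +1, contributing +[[[[t1, t5], t3], t2], t4]
  word t1t5t4t2t3 has sign +1, contributing +[[[[t1, t5], t4], t2], t3]
  word t1t5t4t3t2 has sign -1, contributing -[[[[t1, t5], t4], t3], t2]


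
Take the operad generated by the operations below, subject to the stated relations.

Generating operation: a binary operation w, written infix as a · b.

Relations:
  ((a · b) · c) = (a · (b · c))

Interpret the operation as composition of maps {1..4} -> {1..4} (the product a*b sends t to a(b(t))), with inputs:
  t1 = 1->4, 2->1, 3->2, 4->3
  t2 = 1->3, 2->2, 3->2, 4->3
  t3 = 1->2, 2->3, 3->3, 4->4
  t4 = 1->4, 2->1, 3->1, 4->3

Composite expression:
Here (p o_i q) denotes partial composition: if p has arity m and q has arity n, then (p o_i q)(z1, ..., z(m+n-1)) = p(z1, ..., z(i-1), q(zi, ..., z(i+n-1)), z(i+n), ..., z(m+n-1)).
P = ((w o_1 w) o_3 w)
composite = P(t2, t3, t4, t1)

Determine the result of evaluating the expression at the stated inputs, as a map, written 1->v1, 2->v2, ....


1->2, 2->3, 3->2, 4->2

(t2 · t3) = 1->2, 2->2, 3->2, 4->3
(t4 · t1) = 1->3, 2->4, 3->1, 4->1
((t2 · t3) · (t4 · t1)) = 1->2, 2->3, 3->2, 4->2


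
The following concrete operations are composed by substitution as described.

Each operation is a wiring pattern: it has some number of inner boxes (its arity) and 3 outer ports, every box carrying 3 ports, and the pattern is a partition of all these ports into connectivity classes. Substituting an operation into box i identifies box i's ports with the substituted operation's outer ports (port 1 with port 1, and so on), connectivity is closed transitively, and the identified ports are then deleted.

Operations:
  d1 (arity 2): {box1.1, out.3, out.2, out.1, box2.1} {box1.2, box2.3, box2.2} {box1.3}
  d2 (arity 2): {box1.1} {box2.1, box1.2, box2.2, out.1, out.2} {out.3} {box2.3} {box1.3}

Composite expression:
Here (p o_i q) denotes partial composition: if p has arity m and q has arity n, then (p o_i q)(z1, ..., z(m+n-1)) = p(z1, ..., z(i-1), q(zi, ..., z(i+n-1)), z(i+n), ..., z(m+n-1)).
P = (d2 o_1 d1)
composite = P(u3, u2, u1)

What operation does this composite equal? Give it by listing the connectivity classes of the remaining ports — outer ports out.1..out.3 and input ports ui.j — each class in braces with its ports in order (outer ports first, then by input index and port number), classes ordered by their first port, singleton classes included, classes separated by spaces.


Reachability decides: close wires over d2-identified ports.
through d1, on inputs (u3, u2): {out.1, out.2, out.3, u2.1, u3.1} {u2.2, u2.3, u3.2} {u3.3} (out.j = stage outer ports)
through d2, on inputs (u3, u2, u1): {out.1, out.2, u1.1, u1.2, u2.1, u3.1} {out.3} {u1.3} {u2.2, u2.3, u3.2} {u3.3} (out.j = stage outer ports)

{out.1, out.2, u1.1, u1.2, u2.1, u3.1} {out.3} {u1.3} {u2.2, u2.3, u3.2} {u3.3}


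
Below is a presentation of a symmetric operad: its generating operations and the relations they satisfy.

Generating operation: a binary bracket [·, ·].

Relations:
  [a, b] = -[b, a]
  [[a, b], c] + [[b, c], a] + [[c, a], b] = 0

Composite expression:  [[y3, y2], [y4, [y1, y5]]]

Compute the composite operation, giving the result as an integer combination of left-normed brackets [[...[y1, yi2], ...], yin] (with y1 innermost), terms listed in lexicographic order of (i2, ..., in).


-[[[[y1, y5], y4], y2], y3] + [[[[y1, y5], y4], y3], y2]


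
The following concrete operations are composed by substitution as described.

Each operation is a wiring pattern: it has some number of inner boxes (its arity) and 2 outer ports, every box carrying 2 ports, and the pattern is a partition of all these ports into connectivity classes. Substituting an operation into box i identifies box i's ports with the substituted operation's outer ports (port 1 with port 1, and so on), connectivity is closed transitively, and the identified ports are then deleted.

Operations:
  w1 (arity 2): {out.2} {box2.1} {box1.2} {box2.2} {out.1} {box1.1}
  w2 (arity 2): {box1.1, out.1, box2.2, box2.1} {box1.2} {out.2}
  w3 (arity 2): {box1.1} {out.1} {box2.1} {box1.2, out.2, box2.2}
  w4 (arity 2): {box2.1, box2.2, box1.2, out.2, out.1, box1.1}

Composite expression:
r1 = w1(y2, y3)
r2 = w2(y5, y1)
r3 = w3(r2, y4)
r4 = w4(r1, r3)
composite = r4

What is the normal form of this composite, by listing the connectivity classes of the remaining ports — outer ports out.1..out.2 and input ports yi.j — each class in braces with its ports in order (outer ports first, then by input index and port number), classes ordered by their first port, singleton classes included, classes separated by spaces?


{out.1, out.2, y4.2} {y1.1, y1.2, y5.1} {y2.1} {y2.2} {y3.1} {y3.2} {y4.1} {y5.2}

Substituting into w4 glues patterns; closure does the rest.
stage w1: inputs (y2, y3), connectivity {out.1} {out.2} {y2.1} {y2.2} {y3.1} {y3.2}, out.j its boundary
stage w2: inputs (y5, y1), connectivity {out.1, y1.1, y1.2, y5.1} {out.2} {y5.2}, out.j its boundary
stage w3: inputs (y5, y1, y4), connectivity {out.1} {out.2, y4.2} {y1.1, y1.2, y5.1} {y4.1} {y5.2}, out.j its boundary
stage w4: inputs (y2, y3, y5, y1, y4), connectivity {out.1, out.2, y4.2} {y1.1, y1.2, y5.1} {y2.1} {y2.2} {y3.1} {y3.2} {y4.1} {y5.2}, out.j its boundary


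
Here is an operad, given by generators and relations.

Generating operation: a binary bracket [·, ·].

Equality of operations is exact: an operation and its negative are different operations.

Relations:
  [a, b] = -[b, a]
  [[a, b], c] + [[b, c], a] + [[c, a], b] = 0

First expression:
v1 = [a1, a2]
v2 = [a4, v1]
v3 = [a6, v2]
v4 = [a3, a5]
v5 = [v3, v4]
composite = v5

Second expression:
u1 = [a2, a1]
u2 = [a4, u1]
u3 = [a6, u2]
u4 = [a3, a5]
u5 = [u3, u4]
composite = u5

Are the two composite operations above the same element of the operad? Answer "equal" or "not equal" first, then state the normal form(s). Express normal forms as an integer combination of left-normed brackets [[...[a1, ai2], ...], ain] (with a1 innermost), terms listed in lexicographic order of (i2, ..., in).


not equal — first [[[[[a1, a2], a4], a6], a3], a5] - [[[[[a1, a2], a4], a6], a5], a3], second -[[[[[a1, a2], a4], a6], a3], a5] + [[[[[a1, a2], a4], a6], a5], a3]

In normal form, the first expression is [[[[[a1, a2], a4], a6], a3], a5] - [[[[[a1, a2], a4], a6], a5], a3]
In normal form, the second expression is -[[[[[a1, a2], a4], a6], a3], a5] + [[[[[a1, a2], a4], a6], a5], a3]
Distinct normal forms: not equal.


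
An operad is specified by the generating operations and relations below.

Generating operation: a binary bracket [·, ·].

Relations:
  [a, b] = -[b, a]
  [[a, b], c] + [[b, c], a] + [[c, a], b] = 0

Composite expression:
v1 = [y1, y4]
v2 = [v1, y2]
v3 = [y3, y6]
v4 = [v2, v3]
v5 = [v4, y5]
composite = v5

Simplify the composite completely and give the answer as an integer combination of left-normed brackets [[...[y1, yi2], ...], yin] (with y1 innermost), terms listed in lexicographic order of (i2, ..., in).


A multilinear Lie element is pinned by y1-initial words (y1 innermost).
Composite bracket: [[[[y1, y4], y2], [y3, y6]], y5]
Each bracket splits as ab - ba, giving 32 signed words (2^5 = 32).
The y1-initial words carry the normal form:
  y1y4y2y3y6y5 appears with sign +1, giving the term +[[[[[y1, y4], y2], y3], y6], y5]
  y1y4y2y6y3y5 appears with sign -1, giving the term -[[[[[y1, y4], y2], y6], y3], y5]

[[[[[y1, y4], y2], y3], y6], y5] - [[[[[y1, y4], y2], y6], y3], y5]


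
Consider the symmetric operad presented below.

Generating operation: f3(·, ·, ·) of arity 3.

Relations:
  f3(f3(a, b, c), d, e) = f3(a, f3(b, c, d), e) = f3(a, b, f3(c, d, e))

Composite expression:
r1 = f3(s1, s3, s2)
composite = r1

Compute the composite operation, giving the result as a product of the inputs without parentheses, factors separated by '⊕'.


Every regrouping of f3 is equal, so read the s-inputs in written order.
f3(s1, s3, s2) unparenthesizes to s1 ⊕ s3 ⊕ s2

s1 ⊕ s3 ⊕ s2


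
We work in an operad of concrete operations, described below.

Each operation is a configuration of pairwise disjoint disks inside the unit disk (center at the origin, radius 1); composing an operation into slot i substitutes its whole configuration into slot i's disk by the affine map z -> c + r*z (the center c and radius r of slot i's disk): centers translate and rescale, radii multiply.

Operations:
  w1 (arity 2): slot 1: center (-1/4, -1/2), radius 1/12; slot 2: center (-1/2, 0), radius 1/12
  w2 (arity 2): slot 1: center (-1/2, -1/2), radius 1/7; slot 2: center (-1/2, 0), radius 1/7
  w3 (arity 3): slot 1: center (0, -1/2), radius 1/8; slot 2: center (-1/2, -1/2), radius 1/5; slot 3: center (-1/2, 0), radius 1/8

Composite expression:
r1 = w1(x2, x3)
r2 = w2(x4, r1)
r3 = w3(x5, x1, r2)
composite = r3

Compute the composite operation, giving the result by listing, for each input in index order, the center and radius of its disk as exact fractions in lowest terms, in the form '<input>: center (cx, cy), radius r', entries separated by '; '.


x1: center (-1/2, -1/2), radius 1/5; x2: center (-127/224, -1/112), radius 1/672; x3: center (-4/7, 0), radius 1/672; x4: center (-9/16, -1/16), radius 1/56; x5: center (0, -1/2), radius 1/8


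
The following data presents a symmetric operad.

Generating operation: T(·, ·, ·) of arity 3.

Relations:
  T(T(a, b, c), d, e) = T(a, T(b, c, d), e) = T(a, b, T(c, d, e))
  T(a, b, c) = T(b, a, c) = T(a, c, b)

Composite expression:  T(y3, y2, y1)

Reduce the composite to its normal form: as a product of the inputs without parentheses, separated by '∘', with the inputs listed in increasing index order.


y1 ∘ y2 ∘ y3

Both nesting and order wash out for T; what remains is which y's occur.
T(y3, y2, y1) unparenthesizes to y3 ∘ y2 ∘ y1
reordering the factors by index: y1 ∘ y2 ∘ y3


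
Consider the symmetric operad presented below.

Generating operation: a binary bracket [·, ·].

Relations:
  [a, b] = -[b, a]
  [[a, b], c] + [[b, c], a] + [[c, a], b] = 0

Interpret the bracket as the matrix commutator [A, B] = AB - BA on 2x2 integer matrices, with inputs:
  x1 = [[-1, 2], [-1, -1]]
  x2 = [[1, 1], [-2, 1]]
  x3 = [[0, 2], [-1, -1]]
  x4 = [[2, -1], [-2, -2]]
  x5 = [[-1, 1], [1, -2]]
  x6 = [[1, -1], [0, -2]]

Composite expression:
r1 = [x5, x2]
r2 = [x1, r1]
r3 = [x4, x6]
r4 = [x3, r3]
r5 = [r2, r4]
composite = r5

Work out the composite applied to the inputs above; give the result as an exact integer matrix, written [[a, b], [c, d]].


[[78, 382], [-256, -78]]


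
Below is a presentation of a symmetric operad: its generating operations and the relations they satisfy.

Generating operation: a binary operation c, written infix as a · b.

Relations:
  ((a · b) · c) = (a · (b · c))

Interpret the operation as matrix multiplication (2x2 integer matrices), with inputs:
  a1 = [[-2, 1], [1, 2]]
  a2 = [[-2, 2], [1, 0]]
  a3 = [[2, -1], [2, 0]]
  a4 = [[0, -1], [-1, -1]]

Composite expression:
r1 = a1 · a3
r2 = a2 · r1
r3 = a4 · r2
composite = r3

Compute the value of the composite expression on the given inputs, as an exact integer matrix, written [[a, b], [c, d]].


[[2, -2], [-14, 4]]


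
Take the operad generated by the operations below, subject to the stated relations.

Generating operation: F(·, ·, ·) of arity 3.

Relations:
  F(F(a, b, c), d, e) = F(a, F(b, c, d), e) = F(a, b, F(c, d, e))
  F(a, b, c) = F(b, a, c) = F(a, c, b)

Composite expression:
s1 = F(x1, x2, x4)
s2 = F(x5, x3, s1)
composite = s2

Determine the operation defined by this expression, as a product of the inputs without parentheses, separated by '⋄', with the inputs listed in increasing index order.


x1 ⋄ x2 ⋄ x3 ⋄ x4 ⋄ x5

Key point: F commutes, so take the x-inputs in any fixed order.
F(x1, x2, x4) flattens to x1 ⋄ x2 ⋄ x4
F(x5, x3, F(x1, x2, x4)) flattens to x5 ⋄ x3 ⋄ x1 ⋄ x2 ⋄ x4
putting the inputs in ascending order: x1 ⋄ x2 ⋄ x3 ⋄ x4 ⋄ x5


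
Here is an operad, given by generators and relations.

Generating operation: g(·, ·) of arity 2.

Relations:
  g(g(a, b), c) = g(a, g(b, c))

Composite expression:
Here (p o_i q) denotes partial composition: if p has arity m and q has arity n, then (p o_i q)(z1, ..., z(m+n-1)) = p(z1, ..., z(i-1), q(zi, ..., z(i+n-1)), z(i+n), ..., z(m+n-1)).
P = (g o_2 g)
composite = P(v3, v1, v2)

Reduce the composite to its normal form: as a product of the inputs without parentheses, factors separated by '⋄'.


v3 ⋄ v1 ⋄ v2

Under associativity of g, the answer is the v's in reading order.
g(v1, v2) unparenthesizes to v1 ⋄ v2
g(v3, g(v1, v2)) unparenthesizes to v3 ⋄ v1 ⋄ v2


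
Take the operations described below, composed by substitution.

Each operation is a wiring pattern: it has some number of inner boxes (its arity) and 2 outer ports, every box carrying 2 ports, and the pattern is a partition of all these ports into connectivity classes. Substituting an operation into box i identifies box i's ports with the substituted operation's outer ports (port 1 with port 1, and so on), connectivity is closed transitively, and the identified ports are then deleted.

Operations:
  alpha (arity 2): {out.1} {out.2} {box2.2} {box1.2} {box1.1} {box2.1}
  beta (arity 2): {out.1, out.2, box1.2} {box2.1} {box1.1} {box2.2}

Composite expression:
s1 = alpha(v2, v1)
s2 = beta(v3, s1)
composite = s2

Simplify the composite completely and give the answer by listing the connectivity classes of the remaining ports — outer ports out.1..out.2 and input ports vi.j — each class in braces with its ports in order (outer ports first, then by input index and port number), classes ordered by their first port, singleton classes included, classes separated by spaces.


{out.1, out.2, v3.2} {v1.1} {v1.2} {v2.1} {v2.2} {v3.1}

Treat the ports identified at beta as solder joints: merge, then drop.
after alpha, the pattern on (v2, v1) reads {out.1} {out.2} {v1.1} {v1.2} {v2.1} {v2.2} (out.j = its outer ports)
after beta, the pattern on (v3, v2, v1) reads {out.1, out.2, v3.2} {v1.1} {v1.2} {v2.1} {v2.2} {v3.1} (out.j = its outer ports)


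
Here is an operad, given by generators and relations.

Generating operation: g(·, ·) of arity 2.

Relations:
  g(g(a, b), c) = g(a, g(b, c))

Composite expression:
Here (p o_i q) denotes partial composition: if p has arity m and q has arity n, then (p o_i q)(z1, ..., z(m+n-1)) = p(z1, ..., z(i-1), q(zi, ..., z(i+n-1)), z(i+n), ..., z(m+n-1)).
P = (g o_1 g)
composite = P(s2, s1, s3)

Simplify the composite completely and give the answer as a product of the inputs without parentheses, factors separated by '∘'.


s2 ∘ s1 ∘ s3

All parenthesizations of g agree; list the s-inputs left to right.
g(s2, s1) linearizes to s2 ∘ s1
g(g(s2, s1), s3) linearizes to s2 ∘ s1 ∘ s3


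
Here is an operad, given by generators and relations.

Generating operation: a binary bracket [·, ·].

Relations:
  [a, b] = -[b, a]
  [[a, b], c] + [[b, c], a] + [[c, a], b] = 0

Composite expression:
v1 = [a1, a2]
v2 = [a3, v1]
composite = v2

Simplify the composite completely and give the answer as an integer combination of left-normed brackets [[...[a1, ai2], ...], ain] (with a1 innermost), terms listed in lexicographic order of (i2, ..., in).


-[[a1, a2], a3]

Left-normed coefficients sit on the a1-initial expansion words.
Composite bracket: [a3, [a1, a2]]
Applying ab - ba throughout gives 4 signed words (2^2 = 4).
Words beginning with a1 determine it all:
  word a1a2a3 has sign -1, contributing -[[a1, a2], a3]


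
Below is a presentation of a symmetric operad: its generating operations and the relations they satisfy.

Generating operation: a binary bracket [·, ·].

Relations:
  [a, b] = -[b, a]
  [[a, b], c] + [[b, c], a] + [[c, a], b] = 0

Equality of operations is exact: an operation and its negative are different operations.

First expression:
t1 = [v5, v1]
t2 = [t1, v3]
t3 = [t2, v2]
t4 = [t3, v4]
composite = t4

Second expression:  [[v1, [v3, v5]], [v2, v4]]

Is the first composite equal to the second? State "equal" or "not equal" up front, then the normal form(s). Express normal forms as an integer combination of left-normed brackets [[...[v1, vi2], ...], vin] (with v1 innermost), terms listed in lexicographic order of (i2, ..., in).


not equal; the first gives -[[[[v1, v5], v3], v2], v4] and the second [[[[v1, v3], v5], v2], v4] - [[[[v1, v3], v5], v4], v2] - [[[[v1, v5], v3], v2], v4] + [[[[v1, v5], v3], v4], v2]

The first expression, normalized: -[[[[v1, v5], v3], v2], v4]
The second expression, normalized: [[[[v1, v3], v5], v2], v4] - [[[[v1, v3], v5], v4], v2] - [[[[v1, v5], v3], v2], v4] + [[[[v1, v5], v3], v4], v2]
The forms do not match — not equal.


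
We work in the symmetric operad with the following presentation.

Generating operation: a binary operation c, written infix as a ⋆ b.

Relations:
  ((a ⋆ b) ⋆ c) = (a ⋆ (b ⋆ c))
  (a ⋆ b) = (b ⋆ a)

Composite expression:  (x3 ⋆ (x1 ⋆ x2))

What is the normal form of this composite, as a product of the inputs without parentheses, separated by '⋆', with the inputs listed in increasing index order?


Reordering under c is free, so list the x-inputs canonically.
(x1 ⋆ x2) collapses to x1 ⋆ x2
(x3 ⋆ (x1 ⋆ x2)) collapses to x3 ⋆ x1 ⋆ x2
putting the inputs in ascending order: x1 ⋆ x2 ⋆ x3

x1 ⋆ x2 ⋆ x3


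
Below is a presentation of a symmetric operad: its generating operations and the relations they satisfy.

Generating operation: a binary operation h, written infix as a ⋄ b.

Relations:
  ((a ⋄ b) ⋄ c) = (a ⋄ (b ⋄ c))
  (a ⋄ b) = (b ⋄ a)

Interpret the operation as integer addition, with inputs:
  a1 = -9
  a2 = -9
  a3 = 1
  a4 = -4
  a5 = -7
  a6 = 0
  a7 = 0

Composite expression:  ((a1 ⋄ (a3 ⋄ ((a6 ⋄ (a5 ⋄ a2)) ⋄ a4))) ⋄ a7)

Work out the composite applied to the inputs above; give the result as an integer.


-28

(a5 ⋄ a2) = -16
(a6 ⋄ (a5 ⋄ a2)) = -16
((a6 ⋄ (a5 ⋄ a2)) ⋄ a4) = -20
(a3 ⋄ ((a6 ⋄ (a5 ⋄ a2)) ⋄ a4)) = -19
(a1 ⋄ (a3 ⋄ ((a6 ⋄ (a5 ⋄ a2)) ⋄ a4))) = -28
((a1 ⋄ (a3 ⋄ ((a6 ⋄ (a5 ⋄ a2)) ⋄ a4))) ⋄ a7) = -28


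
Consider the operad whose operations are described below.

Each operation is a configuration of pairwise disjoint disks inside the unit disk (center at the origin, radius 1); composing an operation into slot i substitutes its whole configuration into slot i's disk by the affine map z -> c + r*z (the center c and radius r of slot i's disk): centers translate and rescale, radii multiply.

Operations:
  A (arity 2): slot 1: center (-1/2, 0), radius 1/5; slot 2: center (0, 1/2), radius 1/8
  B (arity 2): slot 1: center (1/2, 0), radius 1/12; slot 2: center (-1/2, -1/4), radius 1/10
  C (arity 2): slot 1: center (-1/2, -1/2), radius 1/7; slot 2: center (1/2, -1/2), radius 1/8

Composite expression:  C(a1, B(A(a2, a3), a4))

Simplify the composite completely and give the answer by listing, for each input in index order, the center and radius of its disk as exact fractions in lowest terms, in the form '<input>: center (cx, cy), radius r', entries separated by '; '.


a1: center (-1/2, -1/2), radius 1/7; a2: center (107/192, -1/2), radius 1/480; a3: center (9/16, -95/192), radius 1/768; a4: center (7/16, -17/32), radius 1/80

Affine substitution under C: radii multiply and a-centers shift.
a1: after 1 affine step, its disk has center (-1/2, -1/2), radius 1/7
a2: after 3 affine steps, its disk has center (107/192, -1/2), radius 1/480
a3: after 3 affine steps, its disk has center (9/16, -95/192), radius 1/768
a4: after 2 affine steps, its disk has center (7/16, -17/32), radius 1/80


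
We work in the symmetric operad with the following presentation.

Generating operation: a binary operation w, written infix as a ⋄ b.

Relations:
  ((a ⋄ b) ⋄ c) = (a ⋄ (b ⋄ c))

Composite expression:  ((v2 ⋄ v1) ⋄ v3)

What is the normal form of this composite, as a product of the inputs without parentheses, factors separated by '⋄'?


The w-tree's shape is irrelevant; the v-reading-order decides.
(v2 ⋄ v1) flattens to v2 ⋄ v1
((v2 ⋄ v1) ⋄ v3) flattens to v2 ⋄ v1 ⋄ v3

v2 ⋄ v1 ⋄ v3


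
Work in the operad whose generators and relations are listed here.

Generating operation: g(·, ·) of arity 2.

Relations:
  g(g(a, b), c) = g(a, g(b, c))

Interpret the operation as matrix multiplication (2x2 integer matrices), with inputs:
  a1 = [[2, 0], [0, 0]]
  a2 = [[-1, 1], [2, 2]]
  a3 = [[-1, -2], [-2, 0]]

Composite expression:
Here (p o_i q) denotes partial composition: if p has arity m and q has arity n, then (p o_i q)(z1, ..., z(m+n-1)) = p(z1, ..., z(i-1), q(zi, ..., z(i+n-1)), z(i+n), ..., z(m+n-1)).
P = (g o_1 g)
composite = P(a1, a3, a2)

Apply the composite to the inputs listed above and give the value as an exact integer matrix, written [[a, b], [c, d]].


g(a1, a3) = [[-2, -4], [0, 0]]
g(g(a1, a3), a2) = [[-6, -10], [0, 0]]

[[-6, -10], [0, 0]]


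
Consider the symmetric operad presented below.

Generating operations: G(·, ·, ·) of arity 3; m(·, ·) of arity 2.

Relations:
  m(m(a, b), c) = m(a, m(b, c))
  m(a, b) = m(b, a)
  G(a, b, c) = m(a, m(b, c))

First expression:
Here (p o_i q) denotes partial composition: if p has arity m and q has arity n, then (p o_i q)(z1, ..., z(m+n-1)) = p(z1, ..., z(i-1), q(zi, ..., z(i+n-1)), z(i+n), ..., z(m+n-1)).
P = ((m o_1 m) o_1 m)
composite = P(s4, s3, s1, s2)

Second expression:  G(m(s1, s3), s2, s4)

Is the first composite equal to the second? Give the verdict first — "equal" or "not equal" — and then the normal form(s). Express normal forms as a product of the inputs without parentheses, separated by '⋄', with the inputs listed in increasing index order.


In normal form, the first expression is s1 ⋄ s2 ⋄ s3 ⋄ s4
In normal form, the second expression is s1 ⋄ s2 ⋄ s3 ⋄ s4
Same normal form: equal.

equal — both sides give s1 ⋄ s2 ⋄ s3 ⋄ s4
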